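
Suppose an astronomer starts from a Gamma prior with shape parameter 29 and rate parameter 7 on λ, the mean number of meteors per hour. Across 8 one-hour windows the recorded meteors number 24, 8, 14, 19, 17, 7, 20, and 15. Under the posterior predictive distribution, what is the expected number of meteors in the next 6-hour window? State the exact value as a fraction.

Total count: 24 + 8 + 14 + 19 + 17 + 7 + 20 + 15 = 124.
Total exposure: 8 hours.
The Gamma prior is conjugate for the Poisson rate, so λ | data ~ Gamma(29+124, 7+8) = Gamma(153, 15).
Predictive mean over a 6-hour window = T·E[λ|data] = 6·153/15 = 306/5.

306/5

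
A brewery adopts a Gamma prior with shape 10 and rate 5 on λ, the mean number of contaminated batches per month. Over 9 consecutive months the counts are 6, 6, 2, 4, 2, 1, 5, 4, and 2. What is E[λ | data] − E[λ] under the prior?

Total count: 6 + 6 + 2 + 4 + 2 + 1 + 5 + 4 + 2 = 32.
Total exposure: 9 months.
Gamma(α, β) with Poisson data over total exposure Σt gives posterior Gamma(α+Σx, β+Σt) = Gamma(42, 14).
Posterior mean = 42/14 = 3; prior mean = 10/5 = 2. Difference = 3 − 2 = 1.

1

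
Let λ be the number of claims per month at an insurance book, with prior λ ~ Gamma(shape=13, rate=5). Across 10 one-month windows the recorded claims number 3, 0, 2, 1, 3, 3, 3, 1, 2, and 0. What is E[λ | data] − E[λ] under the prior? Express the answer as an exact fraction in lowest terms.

-8/15

Total count: 3 + 0 + 2 + 1 + 3 + 3 + 3 + 1 + 2 + 0 = 18.
Total exposure: 10 months.
Conjugate update: add total count to the shape and total exposure to the rate, giving Gamma(31, 15).
Posterior mean = 31/15 = 31/15; prior mean = 13/5 = 13/5. Difference = 31/15 − 13/5 = -8/15.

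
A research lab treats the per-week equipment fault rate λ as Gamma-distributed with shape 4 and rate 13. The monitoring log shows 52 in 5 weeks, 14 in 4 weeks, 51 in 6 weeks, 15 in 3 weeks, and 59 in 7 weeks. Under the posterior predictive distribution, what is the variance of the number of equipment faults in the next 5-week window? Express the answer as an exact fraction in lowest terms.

Total count: 52 + 14 + 51 + 15 + 59 = 191.
Total exposure: 5 + 4 + 6 + 3 + 7 = 25 weeks.
Posterior: α' = 4 + 191 = 195, β' = 13 + 25 = 38.
The posterior predictive for a window of length T is Negative Binomial with variance T·α'·(β'+T)/β'² = 5·195·43/1444 = 41925/1444.

41925/1444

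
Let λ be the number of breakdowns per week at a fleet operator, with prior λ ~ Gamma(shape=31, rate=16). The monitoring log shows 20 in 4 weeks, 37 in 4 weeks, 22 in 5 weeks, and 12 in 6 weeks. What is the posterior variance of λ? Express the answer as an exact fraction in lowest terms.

Total count: 20 + 37 + 22 + 12 = 91.
Total exposure: 4 + 4 + 5 + 6 = 19 weeks.
Posterior: α' = 31 + 91 = 122, β' = 16 + 19 = 35.
Posterior variance = α'/β'² = 122/1225.

122/1225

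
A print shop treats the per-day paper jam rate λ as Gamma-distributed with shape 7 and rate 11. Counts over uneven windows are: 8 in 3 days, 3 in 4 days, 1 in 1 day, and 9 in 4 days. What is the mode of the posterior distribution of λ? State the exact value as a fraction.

27/23

Total count: 8 + 3 + 1 + 9 = 21.
Total exposure: 3 + 4 + 1 + 4 = 12 days.
Conjugate update: add total count to the shape and total exposure to the rate, giving Gamma(28, 23).
Posterior mode = (α'−1)/β' = 27/23.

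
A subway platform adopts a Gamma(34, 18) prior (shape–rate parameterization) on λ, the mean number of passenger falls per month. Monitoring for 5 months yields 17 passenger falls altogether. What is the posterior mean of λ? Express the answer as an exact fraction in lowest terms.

51/23

Total count 17 over total exposure 5 months.
Conjugate update: add total count to the shape and total exposure to the rate, giving Gamma(51, 23).
Posterior mean = α'/β' = 51/23.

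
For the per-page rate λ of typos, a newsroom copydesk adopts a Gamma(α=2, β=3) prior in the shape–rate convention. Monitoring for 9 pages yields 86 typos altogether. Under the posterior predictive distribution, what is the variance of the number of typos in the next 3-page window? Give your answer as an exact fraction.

55/2

Total count 86 over total exposure 9 pages.
Posterior: α' = 2 + 86 = 88, β' = 3 + 9 = 12.
The posterior predictive for a window of length T is Negative Binomial with variance T·α'·(β'+T)/β'² = 3·88·15/144 = 55/2.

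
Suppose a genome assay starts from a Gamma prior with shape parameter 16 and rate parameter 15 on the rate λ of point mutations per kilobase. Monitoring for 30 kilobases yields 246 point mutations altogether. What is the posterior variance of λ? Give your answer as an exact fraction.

Total count 246 over total exposure 30 kilobases.
Conjugate update: add total count to the shape and total exposure to the rate, giving Gamma(262, 45).
Posterior variance = α'/β'² = 262/2025.

262/2025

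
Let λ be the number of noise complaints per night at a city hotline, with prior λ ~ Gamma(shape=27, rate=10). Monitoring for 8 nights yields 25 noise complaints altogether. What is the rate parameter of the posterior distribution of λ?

18

Total count 25 over total exposure 8 nights.
Posterior: α' = 27 + 25 = 52, β' = 10 + 8 = 18.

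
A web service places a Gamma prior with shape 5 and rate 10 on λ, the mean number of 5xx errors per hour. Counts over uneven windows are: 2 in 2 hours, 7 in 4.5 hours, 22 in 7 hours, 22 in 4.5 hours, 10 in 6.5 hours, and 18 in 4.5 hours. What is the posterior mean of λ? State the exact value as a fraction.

86/39

Total count: 2 + 7 + 22 + 22 + 10 + 18 = 81.
Total exposure: 2 + 4.5 + 7 + 4.5 + 6.5 + 4.5 = 29 hours.
By Gamma–Poisson conjugacy, the posterior is Gamma(α + Σx, β + Σt) = Gamma(5 + 81, 10 + 29) = Gamma(86, 39).
Posterior mean = α'/β' = 86/39.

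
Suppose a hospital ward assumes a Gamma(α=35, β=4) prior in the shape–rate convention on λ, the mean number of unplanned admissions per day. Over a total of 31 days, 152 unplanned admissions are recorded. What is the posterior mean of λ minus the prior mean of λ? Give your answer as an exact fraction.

-477/140

Total count 152 over total exposure 31 days.
Conjugate update: add total count to the shape and total exposure to the rate, giving Gamma(187, 35).
Posterior mean = 187/35 = 187/35; prior mean = 35/4 = 35/4. Difference = 187/35 − 35/4 = -477/140.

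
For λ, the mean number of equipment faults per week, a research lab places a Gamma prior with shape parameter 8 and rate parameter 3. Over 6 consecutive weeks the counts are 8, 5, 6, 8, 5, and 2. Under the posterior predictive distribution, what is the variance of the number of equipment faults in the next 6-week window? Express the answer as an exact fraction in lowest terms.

Total count: 8 + 5 + 6 + 8 + 5 + 2 = 34.
Total exposure: 6 weeks.
Gamma(α, β) with Poisson data over total exposure Σt gives posterior Gamma(α+Σx, β+Σt) = Gamma(42, 9).
The posterior predictive for a window of length T is Negative Binomial with variance T·α'·(β'+T)/β'² = 6·42·15/81 = 140/3.

140/3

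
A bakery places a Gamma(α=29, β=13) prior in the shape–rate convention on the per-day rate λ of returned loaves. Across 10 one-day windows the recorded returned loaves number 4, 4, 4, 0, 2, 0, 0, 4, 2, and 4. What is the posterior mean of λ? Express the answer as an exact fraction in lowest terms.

53/23

Total count: 4 + 4 + 4 + 0 + 2 + 0 + 0 + 4 + 2 + 4 = 24.
Total exposure: 10 days.
Posterior: α' = 29 + 24 = 53, β' = 13 + 10 = 23.
Posterior mean = α'/β' = 53/23.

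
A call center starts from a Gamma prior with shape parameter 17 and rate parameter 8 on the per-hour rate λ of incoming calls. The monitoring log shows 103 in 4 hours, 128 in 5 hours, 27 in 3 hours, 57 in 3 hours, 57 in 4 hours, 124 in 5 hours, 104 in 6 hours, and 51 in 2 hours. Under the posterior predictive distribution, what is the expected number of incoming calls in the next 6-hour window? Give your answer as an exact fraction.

501/5

Total count: 103 + 128 + 27 + 57 + 57 + 124 + 104 + 51 = 651.
Total exposure: 4 + 5 + 3 + 3 + 4 + 5 + 6 + 2 = 32 hours.
Conjugate update: add total count to the shape and total exposure to the rate, giving Gamma(668, 40).
Predictive mean over a 6-hour window = T·E[λ|data] = 6·668/40 = 501/5.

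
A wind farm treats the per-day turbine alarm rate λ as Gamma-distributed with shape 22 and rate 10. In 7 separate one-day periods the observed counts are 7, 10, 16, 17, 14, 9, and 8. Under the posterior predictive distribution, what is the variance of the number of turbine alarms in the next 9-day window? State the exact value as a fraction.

Total count: 7 + 10 + 16 + 17 + 14 + 9 + 8 = 81.
Total exposure: 7 days.
Gamma(α, β) with Poisson data over total exposure Σt gives posterior Gamma(α+Σx, β+Σt) = Gamma(103, 17).
The posterior predictive for a window of length T is Negative Binomial with variance T·α'·(β'+T)/β'² = 9·103·26/289 = 24102/289.

24102/289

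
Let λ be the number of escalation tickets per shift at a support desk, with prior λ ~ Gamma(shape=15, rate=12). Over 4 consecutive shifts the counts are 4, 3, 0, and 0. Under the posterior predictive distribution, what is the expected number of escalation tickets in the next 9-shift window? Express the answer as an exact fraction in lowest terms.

Total count: 4 + 3 + 0 + 0 = 7.
Total exposure: 4 shifts.
Gamma(α, β) with Poisson data over total exposure Σt gives posterior Gamma(α+Σx, β+Σt) = Gamma(22, 16).
Predictive mean over a 9-shift window = T·E[λ|data] = 9·22/16 = 99/8.

99/8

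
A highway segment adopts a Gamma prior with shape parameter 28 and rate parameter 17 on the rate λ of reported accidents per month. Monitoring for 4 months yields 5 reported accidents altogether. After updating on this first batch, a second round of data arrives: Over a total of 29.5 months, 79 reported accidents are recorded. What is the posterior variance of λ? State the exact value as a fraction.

Total count 5 over total exposure 4 months.
After the first batch: Gamma(28 + 5, 17 + 4) = Gamma(33, 21).
Total count 79 over total exposure 29.5 months.
After the second batch: Gamma(33 + 79, 21 + 29.5) = Gamma(112, 101/2).
Posterior variance = α'/β'² = 112/(10201/4) = 448/10201.

448/10201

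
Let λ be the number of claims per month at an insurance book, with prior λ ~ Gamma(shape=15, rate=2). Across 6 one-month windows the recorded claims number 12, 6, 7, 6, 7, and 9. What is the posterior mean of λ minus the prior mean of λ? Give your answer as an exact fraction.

1/4

Total count: 12 + 6 + 7 + 6 + 7 + 9 = 47.
Total exposure: 6 months.
Posterior: α' = 15 + 47 = 62, β' = 2 + 6 = 8.
Posterior mean = 62/8 = 31/4; prior mean = 15/2 = 15/2. Difference = 31/4 − 15/2 = 1/4.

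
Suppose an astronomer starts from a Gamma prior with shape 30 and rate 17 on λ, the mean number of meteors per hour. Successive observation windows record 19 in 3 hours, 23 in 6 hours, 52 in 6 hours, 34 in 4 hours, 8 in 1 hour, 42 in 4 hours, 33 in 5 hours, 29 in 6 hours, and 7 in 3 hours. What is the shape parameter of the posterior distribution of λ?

Total count: 19 + 23 + 52 + 34 + 8 + 42 + 33 + 29 + 7 = 247.
Total exposure: 3 + 6 + 6 + 4 + 1 + 4 + 5 + 6 + 3 = 38 hours.
Posterior: α' = 30 + 247 = 277, β' = 17 + 38 = 55.

277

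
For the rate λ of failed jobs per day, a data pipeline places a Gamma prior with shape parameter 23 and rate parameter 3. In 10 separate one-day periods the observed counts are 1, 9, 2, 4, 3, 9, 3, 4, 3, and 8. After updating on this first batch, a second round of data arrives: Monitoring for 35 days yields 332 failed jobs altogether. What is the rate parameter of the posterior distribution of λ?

Total count: 1 + 9 + 2 + 4 + 3 + 9 + 3 + 4 + 3 + 8 = 46.
Total exposure: 10 days.
After the first batch: Gamma(23 + 46, 3 + 10) = Gamma(69, 13).
Total count 332 over total exposure 35 days.
After the second batch: Gamma(69 + 332, 13 + 35) = Gamma(401, 48).

48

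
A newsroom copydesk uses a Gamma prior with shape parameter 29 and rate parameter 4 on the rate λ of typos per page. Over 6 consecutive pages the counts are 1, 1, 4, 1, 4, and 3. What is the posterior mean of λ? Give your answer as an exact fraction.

43/10

Total count: 1 + 1 + 4 + 1 + 4 + 3 = 14.
Total exposure: 6 pages.
The Gamma prior is conjugate for the Poisson rate, so λ | data ~ Gamma(29+14, 4+6) = Gamma(43, 10).
Posterior mean = α'/β' = 43/10.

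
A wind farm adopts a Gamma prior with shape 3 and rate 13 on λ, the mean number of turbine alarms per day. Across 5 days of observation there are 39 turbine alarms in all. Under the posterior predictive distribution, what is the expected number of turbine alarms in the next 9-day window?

Total count 39 over total exposure 5 days.
Conjugate update: add total count to the shape and total exposure to the rate, giving Gamma(42, 18).
Predictive mean over a 9-day window = T·E[λ|data] = 9·42/18 = 21.

21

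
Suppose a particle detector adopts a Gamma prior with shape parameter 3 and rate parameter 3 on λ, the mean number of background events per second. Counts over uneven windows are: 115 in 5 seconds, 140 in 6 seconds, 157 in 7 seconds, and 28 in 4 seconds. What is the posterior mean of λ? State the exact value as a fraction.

443/25

Total count: 115 + 140 + 157 + 28 = 440.
Total exposure: 5 + 6 + 7 + 4 = 22 seconds.
By Gamma–Poisson conjugacy, the posterior is Gamma(α + Σx, β + Σt) = Gamma(3 + 440, 3 + 22) = Gamma(443, 25).
Posterior mean = α'/β' = 443/25.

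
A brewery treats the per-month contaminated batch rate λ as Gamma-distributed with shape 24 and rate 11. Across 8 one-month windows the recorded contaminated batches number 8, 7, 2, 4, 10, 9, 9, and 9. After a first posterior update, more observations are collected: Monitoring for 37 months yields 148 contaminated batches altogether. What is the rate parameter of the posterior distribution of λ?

56

Total count: 8 + 7 + 2 + 4 + 10 + 9 + 9 + 9 = 58.
Total exposure: 8 months.
After the first batch: Gamma(24 + 58, 11 + 8) = Gamma(82, 19).
Total count 148 over total exposure 37 months.
After the second batch: Gamma(82 + 148, 19 + 37) = Gamma(230, 56).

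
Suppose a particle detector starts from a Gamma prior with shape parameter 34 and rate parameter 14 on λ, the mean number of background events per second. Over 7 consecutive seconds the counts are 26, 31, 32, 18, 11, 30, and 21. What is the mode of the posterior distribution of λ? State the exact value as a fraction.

Total count: 26 + 31 + 32 + 18 + 11 + 30 + 21 = 169.
Total exposure: 7 seconds.
Posterior: α' = 34 + 169 = 203, β' = 14 + 7 = 21.
Posterior mode = (α'−1)/β' = 202/21.

202/21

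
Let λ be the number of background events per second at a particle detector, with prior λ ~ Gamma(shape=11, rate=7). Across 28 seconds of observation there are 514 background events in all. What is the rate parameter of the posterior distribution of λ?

Total count 514 over total exposure 28 seconds.
The Gamma prior is conjugate for the Poisson rate, so λ | data ~ Gamma(11+514, 7+28) = Gamma(525, 35).

35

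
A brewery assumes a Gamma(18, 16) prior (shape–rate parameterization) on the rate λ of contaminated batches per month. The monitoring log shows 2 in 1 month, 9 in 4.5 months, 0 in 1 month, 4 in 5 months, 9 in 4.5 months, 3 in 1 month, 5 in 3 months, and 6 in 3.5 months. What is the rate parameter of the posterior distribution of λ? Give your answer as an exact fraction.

79/2

Total count: 2 + 9 + 0 + 4 + 9 + 3 + 5 + 6 = 38.
Total exposure: 1 + 4.5 + 1 + 5 + 4.5 + 1 + 3 + 3.5 = 23.5 months.
Gamma(α, β) with Poisson data over total exposure Σt gives posterior Gamma(α+Σx, β+Σt) = Gamma(56, 79/2).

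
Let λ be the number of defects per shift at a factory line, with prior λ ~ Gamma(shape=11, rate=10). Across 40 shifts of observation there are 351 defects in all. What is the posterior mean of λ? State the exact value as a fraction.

181/25

Total count 351 over total exposure 40 shifts.
The Gamma prior is conjugate for the Poisson rate, so λ | data ~ Gamma(11+351, 10+40) = Gamma(362, 50).
Posterior mean = α'/β' = 362/50 = 181/25.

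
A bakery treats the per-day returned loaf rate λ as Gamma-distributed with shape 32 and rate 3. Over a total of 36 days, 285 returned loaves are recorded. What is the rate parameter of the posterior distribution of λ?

Total count 285 over total exposure 36 days.
The Gamma prior is conjugate for the Poisson rate, so λ | data ~ Gamma(32+285, 3+36) = Gamma(317, 39).

39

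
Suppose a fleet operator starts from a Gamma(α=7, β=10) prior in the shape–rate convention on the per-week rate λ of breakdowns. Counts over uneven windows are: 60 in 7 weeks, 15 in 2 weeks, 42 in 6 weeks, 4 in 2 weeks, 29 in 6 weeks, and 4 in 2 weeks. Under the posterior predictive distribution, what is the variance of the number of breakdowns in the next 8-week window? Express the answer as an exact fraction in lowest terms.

7912/175

Total count: 60 + 15 + 42 + 4 + 29 + 4 = 154.
Total exposure: 7 + 2 + 6 + 2 + 6 + 2 = 25 weeks.
Conjugate update: add total count to the shape and total exposure to the rate, giving Gamma(161, 35).
The posterior predictive for a window of length T is Negative Binomial with variance T·α'·(β'+T)/β'² = 8·161·43/1225 = 7912/175.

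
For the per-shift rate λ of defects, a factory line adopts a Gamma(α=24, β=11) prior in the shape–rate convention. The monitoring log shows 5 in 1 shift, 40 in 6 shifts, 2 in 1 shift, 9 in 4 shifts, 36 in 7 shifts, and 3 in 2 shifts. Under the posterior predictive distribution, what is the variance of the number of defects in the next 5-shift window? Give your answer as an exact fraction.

22015/1024

Total count: 5 + 40 + 2 + 9 + 36 + 3 = 95.
Total exposure: 1 + 6 + 1 + 4 + 7 + 2 = 21 shifts.
Conjugate update: add total count to the shape and total exposure to the rate, giving Gamma(119, 32).
The posterior predictive for a window of length T is Negative Binomial with variance T·α'·(β'+T)/β'² = 5·119·37/1024 = 22015/1024.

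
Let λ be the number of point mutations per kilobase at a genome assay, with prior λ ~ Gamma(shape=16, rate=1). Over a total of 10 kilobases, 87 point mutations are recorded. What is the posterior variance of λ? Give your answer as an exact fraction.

103/121

Total count 87 over total exposure 10 kilobases.
The Gamma prior is conjugate for the Poisson rate, so λ | data ~ Gamma(16+87, 1+10) = Gamma(103, 11).
Posterior variance = α'/β'² = 103/121.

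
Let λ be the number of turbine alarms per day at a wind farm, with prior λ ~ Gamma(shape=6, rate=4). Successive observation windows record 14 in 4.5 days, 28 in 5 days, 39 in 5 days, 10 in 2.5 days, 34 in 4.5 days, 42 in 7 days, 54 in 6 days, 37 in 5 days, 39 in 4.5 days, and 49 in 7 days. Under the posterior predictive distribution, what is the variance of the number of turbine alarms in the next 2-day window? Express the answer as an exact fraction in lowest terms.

Total count: 14 + 28 + 39 + 10 + 34 + 42 + 54 + 37 + 39 + 49 = 346.
Total exposure: 4.5 + 5 + 5 + 2.5 + 4.5 + 7 + 6 + 5 + 4.5 + 7 = 51 days.
By Gamma–Poisson conjugacy, the posterior is Gamma(α + Σx, β + Σt) = Gamma(6 + 346, 4 + 51) = Gamma(352, 55).
The posterior predictive for a window of length T is Negative Binomial with variance T·α'·(β'+T)/β'² = 2·352·57/3025 = 3648/275.

3648/275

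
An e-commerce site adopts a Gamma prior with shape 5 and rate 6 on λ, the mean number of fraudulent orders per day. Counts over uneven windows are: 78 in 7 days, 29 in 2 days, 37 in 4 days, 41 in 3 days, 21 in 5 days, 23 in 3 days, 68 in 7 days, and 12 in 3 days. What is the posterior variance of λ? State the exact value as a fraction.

Total count: 78 + 29 + 37 + 41 + 21 + 23 + 68 + 12 = 309.
Total exposure: 7 + 2 + 4 + 3 + 5 + 3 + 7 + 3 = 34 days.
By Gamma–Poisson conjugacy, the posterior is Gamma(α + Σx, β + Σt) = Gamma(5 + 309, 6 + 34) = Gamma(314, 40).
Posterior variance = α'/β'² = 314/1600 = 157/800.

157/800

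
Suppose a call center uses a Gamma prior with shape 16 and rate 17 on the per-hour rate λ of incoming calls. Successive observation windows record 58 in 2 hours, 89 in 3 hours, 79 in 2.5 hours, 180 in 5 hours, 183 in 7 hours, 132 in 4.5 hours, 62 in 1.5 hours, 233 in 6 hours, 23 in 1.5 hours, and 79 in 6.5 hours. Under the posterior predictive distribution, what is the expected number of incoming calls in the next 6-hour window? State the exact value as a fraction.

Total count: 58 + 89 + 79 + 180 + 183 + 132 + 62 + 233 + 23 + 79 = 1118.
Total exposure: 2 + 3 + 2.5 + 5 + 7 + 4.5 + 1.5 + 6 + 1.5 + 6.5 = 39.5 hours.
Gamma(α, β) with Poisson data over total exposure Σt gives posterior Gamma(α+Σx, β+Σt) = Gamma(1134, 113/2).
Predictive mean over a 6-hour window = T·E[λ|data] = 6·1134/(113/2) = 13608/113.

13608/113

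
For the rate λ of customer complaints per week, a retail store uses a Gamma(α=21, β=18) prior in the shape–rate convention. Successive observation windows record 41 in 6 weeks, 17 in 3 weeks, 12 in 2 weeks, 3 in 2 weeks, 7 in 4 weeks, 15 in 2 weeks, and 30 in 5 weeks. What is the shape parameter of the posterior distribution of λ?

146

Total count: 41 + 17 + 12 + 3 + 7 + 15 + 30 = 125.
Total exposure: 6 + 3 + 2 + 2 + 4 + 2 + 5 = 24 weeks.
Conjugate update: add total count to the shape and total exposure to the rate, giving Gamma(146, 42).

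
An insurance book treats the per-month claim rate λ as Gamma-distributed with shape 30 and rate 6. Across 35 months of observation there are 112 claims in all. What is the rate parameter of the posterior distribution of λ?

41

Total count 112 over total exposure 35 months.
Conjugate update: add total count to the shape and total exposure to the rate, giving Gamma(142, 41).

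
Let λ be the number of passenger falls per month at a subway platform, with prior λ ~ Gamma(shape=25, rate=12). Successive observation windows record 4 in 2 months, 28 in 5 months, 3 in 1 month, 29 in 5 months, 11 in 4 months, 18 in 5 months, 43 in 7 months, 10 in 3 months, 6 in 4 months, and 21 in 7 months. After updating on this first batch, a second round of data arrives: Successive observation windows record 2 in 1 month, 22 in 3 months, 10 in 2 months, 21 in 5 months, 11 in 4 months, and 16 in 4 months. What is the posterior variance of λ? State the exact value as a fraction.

Total count: 4 + 28 + 3 + 29 + 11 + 18 + 43 + 10 + 6 + 21 = 173.
Total exposure: 2 + 5 + 1 + 5 + 4 + 5 + 7 + 3 + 4 + 7 = 43 months.
After the first batch: Gamma(25 + 173, 12 + 43) = Gamma(198, 55).
Total count: 2 + 22 + 10 + 21 + 11 + 16 = 82.
Total exposure: 1 + 3 + 2 + 5 + 4 + 4 = 19 months.
After the second batch: Gamma(198 + 82, 55 + 19) = Gamma(280, 74).
Posterior variance = α'/β'² = 280/5476 = 70/1369.

70/1369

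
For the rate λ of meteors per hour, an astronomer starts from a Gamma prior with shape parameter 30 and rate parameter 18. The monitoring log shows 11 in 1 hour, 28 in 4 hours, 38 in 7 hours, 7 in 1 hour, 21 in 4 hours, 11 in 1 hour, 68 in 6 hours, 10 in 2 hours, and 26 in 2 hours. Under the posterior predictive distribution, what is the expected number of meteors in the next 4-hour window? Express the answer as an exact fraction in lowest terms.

Total count: 11 + 28 + 38 + 7 + 21 + 11 + 68 + 10 + 26 = 220.
Total exposure: 1 + 4 + 7 + 1 + 4 + 1 + 6 + 2 + 2 = 28 hours.
Gamma(α, β) with Poisson data over total exposure Σt gives posterior Gamma(α+Σx, β+Σt) = Gamma(250, 46).
Predictive mean over a 4-hour window = T·E[λ|data] = 4·250/46 = 500/23.

500/23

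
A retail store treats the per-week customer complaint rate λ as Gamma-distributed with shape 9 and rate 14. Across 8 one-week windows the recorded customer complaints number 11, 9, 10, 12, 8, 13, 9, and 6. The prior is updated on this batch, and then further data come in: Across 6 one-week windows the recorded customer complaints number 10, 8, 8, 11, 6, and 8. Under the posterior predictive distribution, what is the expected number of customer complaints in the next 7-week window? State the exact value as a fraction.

69/2

Total count: 11 + 9 + 10 + 12 + 8 + 13 + 9 + 6 = 78.
Total exposure: 8 weeks.
After the first batch: Gamma(9 + 78, 14 + 8) = Gamma(87, 22).
Total count: 10 + 8 + 8 + 11 + 6 + 8 = 51.
Total exposure: 6 weeks.
After the second batch: Gamma(87 + 51, 22 + 6) = Gamma(138, 28).
Predictive mean over a 7-week window = T·E[λ|data] = 7·138/28 = 69/2.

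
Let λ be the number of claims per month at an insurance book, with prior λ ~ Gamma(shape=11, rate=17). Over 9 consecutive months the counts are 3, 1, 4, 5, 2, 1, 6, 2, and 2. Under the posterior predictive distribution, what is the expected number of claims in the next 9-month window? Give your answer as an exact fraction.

333/26

Total count: 3 + 1 + 4 + 5 + 2 + 1 + 6 + 2 + 2 = 26.
Total exposure: 9 months.
Gamma(α, β) with Poisson data over total exposure Σt gives posterior Gamma(α+Σx, β+Σt) = Gamma(37, 26).
Predictive mean over a 9-month window = T·E[λ|data] = 9·37/26 = 333/26.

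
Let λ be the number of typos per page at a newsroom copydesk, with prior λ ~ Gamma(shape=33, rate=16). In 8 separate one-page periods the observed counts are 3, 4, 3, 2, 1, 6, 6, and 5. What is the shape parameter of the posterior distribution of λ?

63

Total count: 3 + 4 + 3 + 2 + 1 + 6 + 6 + 5 = 30.
Total exposure: 8 pages.
Posterior: α' = 33 + 30 = 63, β' = 16 + 8 = 24.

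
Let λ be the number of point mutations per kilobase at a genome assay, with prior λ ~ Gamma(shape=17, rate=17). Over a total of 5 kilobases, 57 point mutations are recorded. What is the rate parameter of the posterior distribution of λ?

Total count 57 over total exposure 5 kilobases.
The Gamma prior is conjugate for the Poisson rate, so λ | data ~ Gamma(17+57, 17+5) = Gamma(74, 22).

22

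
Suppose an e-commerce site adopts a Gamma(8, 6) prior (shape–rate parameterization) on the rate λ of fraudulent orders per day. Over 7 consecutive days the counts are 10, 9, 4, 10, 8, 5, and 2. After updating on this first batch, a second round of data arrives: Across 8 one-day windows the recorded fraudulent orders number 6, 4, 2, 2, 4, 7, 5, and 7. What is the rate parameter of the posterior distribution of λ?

21

Total count: 10 + 9 + 4 + 10 + 8 + 5 + 2 = 48.
Total exposure: 7 days.
After the first batch: Gamma(8 + 48, 6 + 7) = Gamma(56, 13).
Total count: 6 + 4 + 2 + 2 + 4 + 7 + 5 + 7 = 37.
Total exposure: 8 days.
After the second batch: Gamma(56 + 37, 13 + 8) = Gamma(93, 21).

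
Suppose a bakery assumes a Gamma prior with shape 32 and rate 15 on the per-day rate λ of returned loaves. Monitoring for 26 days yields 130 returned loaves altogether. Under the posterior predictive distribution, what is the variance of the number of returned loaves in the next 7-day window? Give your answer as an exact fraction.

Total count 130 over total exposure 26 days.
Conjugate update: add total count to the shape and total exposure to the rate, giving Gamma(162, 41).
The posterior predictive for a window of length T is Negative Binomial with variance T·α'·(β'+T)/β'² = 7·162·48/1681 = 54432/1681.

54432/1681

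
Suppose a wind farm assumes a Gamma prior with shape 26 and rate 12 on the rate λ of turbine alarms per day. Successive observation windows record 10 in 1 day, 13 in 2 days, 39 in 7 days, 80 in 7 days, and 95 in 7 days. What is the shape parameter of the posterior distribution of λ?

Total count: 10 + 13 + 39 + 80 + 95 = 237.
Total exposure: 1 + 2 + 7 + 7 + 7 = 24 days.
Conjugate update: add total count to the shape and total exposure to the rate, giving Gamma(263, 36).

263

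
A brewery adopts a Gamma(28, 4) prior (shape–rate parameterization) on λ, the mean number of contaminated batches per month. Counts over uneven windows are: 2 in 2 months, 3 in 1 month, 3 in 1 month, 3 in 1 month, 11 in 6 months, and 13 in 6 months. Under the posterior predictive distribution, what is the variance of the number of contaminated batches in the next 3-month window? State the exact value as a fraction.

Total count: 2 + 3 + 3 + 3 + 11 + 13 = 35.
Total exposure: 2 + 1 + 1 + 1 + 6 + 6 = 17 months.
By Gamma–Poisson conjugacy, the posterior is Gamma(α + Σx, β + Σt) = Gamma(28 + 35, 4 + 17) = Gamma(63, 21).
The posterior predictive for a window of length T is Negative Binomial with variance T·α'·(β'+T)/β'² = 3·63·24/441 = 72/7.

72/7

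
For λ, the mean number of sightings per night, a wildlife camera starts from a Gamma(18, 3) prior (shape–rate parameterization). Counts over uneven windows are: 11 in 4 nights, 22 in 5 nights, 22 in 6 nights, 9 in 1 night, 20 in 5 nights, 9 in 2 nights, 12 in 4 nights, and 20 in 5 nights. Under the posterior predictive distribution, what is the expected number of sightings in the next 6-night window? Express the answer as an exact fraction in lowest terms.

858/35

Total count: 11 + 22 + 22 + 9 + 20 + 9 + 12 + 20 = 125.
Total exposure: 4 + 5 + 6 + 1 + 5 + 2 + 4 + 5 = 32 nights.
Gamma(α, β) with Poisson data over total exposure Σt gives posterior Gamma(α+Σx, β+Σt) = Gamma(143, 35).
Predictive mean over a 6-night window = T·E[λ|data] = 6·143/35 = 858/35.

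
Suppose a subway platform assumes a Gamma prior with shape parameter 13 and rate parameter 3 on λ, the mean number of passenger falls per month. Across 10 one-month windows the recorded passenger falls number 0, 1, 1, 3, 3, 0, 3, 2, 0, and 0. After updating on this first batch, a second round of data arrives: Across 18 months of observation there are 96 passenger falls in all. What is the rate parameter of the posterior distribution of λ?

31

Total count: 0 + 1 + 1 + 3 + 3 + 0 + 3 + 2 + 0 + 0 = 13.
Total exposure: 10 months.
After the first batch: Gamma(13 + 13, 3 + 10) = Gamma(26, 13).
Total count 96 over total exposure 18 months.
After the second batch: Gamma(26 + 96, 13 + 18) = Gamma(122, 31).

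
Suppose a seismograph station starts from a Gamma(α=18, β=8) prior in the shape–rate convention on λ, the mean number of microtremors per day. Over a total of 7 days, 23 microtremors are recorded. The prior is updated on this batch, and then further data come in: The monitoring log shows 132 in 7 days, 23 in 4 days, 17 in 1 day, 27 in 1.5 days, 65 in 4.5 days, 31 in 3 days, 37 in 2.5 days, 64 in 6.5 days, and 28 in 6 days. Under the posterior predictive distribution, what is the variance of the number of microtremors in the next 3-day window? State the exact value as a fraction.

8370/289

Total count 23 over total exposure 7 days.
After the first batch: Gamma(18 + 23, 8 + 7) = Gamma(41, 15).
Total count: 132 + 23 + 17 + 27 + 65 + 31 + 37 + 64 + 28 = 424.
Total exposure: 7 + 4 + 1 + 1.5 + 4.5 + 3 + 2.5 + 6.5 + 6 = 36 days.
After the second batch: Gamma(41 + 424, 15 + 36) = Gamma(465, 51).
The posterior predictive for a window of length T is Negative Binomial with variance T·α'·(β'+T)/β'² = 3·465·54/2601 = 8370/289.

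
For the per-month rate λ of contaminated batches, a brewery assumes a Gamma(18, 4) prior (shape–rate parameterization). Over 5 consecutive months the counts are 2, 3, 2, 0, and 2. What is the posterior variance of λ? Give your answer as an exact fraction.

Total count: 2 + 3 + 2 + 0 + 2 = 9.
Total exposure: 5 months.
By Gamma–Poisson conjugacy, the posterior is Gamma(α + Σx, β + Σt) = Gamma(18 + 9, 4 + 5) = Gamma(27, 9).
Posterior variance = α'/β'² = 27/81 = 1/3.

1/3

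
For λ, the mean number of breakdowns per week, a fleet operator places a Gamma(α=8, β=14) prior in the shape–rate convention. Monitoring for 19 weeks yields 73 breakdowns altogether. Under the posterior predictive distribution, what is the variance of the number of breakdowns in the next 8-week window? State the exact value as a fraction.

Total count 73 over total exposure 19 weeks.
Posterior: α' = 8 + 73 = 81, β' = 14 + 19 = 33.
The posterior predictive for a window of length T is Negative Binomial with variance T·α'·(β'+T)/β'² = 8·81·41/1089 = 2952/121.

2952/121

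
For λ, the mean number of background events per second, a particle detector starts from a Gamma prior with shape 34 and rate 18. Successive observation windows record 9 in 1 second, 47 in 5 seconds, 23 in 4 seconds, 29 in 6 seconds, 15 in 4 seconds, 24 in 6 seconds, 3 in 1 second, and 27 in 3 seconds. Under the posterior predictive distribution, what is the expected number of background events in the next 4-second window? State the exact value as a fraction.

211/12

Total count: 9 + 47 + 23 + 29 + 15 + 24 + 3 + 27 = 177.
Total exposure: 1 + 5 + 4 + 6 + 4 + 6 + 1 + 3 = 30 seconds.
Conjugate update: add total count to the shape and total exposure to the rate, giving Gamma(211, 48).
Predictive mean over a 4-second window = T·E[λ|data] = 4·211/48 = 211/12.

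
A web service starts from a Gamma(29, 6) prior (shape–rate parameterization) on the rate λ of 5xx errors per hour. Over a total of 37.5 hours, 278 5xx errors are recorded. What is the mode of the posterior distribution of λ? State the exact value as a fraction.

204/29

Total count 278 over total exposure 37.5 hours.
Posterior: α' = 29 + 278 = 307, β' = 6 + 37.5 = 87/2.
Posterior mode = (α'−1)/β' = 306/(87/2) = 204/29.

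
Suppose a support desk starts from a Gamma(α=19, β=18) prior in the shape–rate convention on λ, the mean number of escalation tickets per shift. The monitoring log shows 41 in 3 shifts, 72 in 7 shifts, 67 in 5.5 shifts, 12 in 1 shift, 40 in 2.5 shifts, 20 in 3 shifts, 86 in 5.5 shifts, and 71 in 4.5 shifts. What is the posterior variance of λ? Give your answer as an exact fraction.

Total count: 41 + 72 + 67 + 12 + 40 + 20 + 86 + 71 = 409.
Total exposure: 3 + 7 + 5.5 + 1 + 2.5 + 3 + 5.5 + 4.5 = 32 shifts.
Gamma(α, β) with Poisson data over total exposure Σt gives posterior Gamma(α+Σx, β+Σt) = Gamma(428, 50).
Posterior variance = α'/β'² = 428/2500 = 107/625.

107/625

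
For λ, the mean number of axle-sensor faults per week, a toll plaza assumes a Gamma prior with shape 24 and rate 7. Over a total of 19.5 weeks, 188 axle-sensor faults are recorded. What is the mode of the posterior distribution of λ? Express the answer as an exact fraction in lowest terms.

422/53

Total count 188 over total exposure 19.5 weeks.
Conjugate update: add total count to the shape and total exposure to the rate, giving Gamma(212, 53/2).
Posterior mode = (α'−1)/β' = 211/(53/2) = 422/53.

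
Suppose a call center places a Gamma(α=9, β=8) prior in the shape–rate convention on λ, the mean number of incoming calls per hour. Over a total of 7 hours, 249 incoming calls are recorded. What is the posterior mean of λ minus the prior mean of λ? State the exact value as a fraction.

643/40

Total count 249 over total exposure 7 hours.
Conjugate update: add total count to the shape and total exposure to the rate, giving Gamma(258, 15).
Posterior mean = 258/15 = 86/5; prior mean = 9/8 = 9/8. Difference = 86/5 − 9/8 = 643/40.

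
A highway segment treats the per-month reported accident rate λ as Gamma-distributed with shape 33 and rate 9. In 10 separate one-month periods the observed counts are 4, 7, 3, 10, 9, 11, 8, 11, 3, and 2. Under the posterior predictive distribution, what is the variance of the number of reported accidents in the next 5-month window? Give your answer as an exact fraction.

Total count: 4 + 7 + 3 + 10 + 9 + 11 + 8 + 11 + 3 + 2 = 68.
Total exposure: 10 months.
Gamma(α, β) with Poisson data over total exposure Σt gives posterior Gamma(α+Σx, β+Σt) = Gamma(101, 19).
The posterior predictive for a window of length T is Negative Binomial with variance T·α'·(β'+T)/β'² = 5·101·24/361 = 12120/361.

12120/361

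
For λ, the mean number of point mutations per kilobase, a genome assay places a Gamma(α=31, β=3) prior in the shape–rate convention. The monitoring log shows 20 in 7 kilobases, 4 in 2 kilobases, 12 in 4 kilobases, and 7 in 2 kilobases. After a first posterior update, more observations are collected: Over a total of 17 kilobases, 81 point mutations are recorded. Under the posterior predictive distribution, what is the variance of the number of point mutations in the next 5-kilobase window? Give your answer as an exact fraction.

Total count: 20 + 4 + 12 + 7 = 43.
Total exposure: 7 + 2 + 4 + 2 = 15 kilobases.
After the first batch: Gamma(31 + 43, 3 + 15) = Gamma(74, 18).
Total count 81 over total exposure 17 kilobases.
After the second batch: Gamma(74 + 81, 18 + 17) = Gamma(155, 35).
The posterior predictive for a window of length T is Negative Binomial with variance T·α'·(β'+T)/β'² = 5·155·40/1225 = 1240/49.

1240/49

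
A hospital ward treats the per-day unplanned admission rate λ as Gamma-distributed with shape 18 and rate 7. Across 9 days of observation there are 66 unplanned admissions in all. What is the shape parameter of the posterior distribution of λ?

Total count 66 over total exposure 9 days.
The Gamma prior is conjugate for the Poisson rate, so λ | data ~ Gamma(18+66, 7+9) = Gamma(84, 16).

84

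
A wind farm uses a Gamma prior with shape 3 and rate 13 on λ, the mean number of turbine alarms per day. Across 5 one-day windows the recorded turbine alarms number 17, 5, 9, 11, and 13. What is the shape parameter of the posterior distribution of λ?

Total count: 17 + 5 + 9 + 11 + 13 = 55.
Total exposure: 5 days.
By Gamma–Poisson conjugacy, the posterior is Gamma(α + Σx, β + Σt) = Gamma(3 + 55, 13 + 5) = Gamma(58, 18).

58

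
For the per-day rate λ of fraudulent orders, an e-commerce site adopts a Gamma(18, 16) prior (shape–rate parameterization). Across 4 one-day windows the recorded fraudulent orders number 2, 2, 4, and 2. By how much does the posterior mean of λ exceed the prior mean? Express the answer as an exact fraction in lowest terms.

11/40

Total count: 2 + 2 + 4 + 2 = 10.
Total exposure: 4 days.
Gamma(α, β) with Poisson data over total exposure Σt gives posterior Gamma(α+Σx, β+Σt) = Gamma(28, 20).
Posterior mean = 28/20 = 7/5; prior mean = 18/16 = 9/8. Difference = 7/5 − 9/8 = 11/40.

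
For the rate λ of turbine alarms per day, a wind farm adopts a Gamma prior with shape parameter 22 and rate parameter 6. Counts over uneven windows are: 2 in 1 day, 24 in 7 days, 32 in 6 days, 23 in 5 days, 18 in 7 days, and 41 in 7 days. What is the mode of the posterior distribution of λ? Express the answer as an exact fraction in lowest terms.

161/39

Total count: 2 + 24 + 32 + 23 + 18 + 41 = 140.
Total exposure: 1 + 7 + 6 + 5 + 7 + 7 = 33 days.
Posterior: α' = 22 + 140 = 162, β' = 6 + 33 = 39.
Posterior mode = (α'−1)/β' = 161/39.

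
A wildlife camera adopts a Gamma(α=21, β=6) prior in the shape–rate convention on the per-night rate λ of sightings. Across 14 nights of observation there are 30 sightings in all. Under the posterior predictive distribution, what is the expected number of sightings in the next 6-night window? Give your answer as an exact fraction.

153/10

Total count 30 over total exposure 14 nights.
Gamma(α, β) with Poisson data over total exposure Σt gives posterior Gamma(α+Σx, β+Σt) = Gamma(51, 20).
Predictive mean over a 6-night window = T·E[λ|data] = 6·51/20 = 153/10.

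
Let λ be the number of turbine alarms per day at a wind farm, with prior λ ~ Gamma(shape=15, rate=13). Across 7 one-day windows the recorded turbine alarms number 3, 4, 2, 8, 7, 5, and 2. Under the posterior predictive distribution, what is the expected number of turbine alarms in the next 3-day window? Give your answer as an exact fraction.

69/10

Total count: 3 + 4 + 2 + 8 + 7 + 5 + 2 = 31.
Total exposure: 7 days.
The Gamma prior is conjugate for the Poisson rate, so λ | data ~ Gamma(15+31, 13+7) = Gamma(46, 20).
Predictive mean over a 3-day window = T·E[λ|data] = 3·46/20 = 69/10.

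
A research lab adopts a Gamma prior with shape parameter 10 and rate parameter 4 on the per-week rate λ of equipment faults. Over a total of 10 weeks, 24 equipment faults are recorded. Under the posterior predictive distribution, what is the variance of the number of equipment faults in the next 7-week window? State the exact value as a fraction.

Total count 24 over total exposure 10 weeks.
Posterior: α' = 10 + 24 = 34, β' = 4 + 10 = 14.
The posterior predictive for a window of length T is Negative Binomial with variance T·α'·(β'+T)/β'² = 7·34·21/196 = 51/2.

51/2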